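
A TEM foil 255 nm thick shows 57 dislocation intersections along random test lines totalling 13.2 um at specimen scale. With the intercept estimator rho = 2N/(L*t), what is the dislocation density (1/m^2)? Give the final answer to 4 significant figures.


rho = 2N / (L * t)
L = 13.2 um = 1.32e-05 m, t = 255 nm = 2.55e-07 m
rho = 2 * 57 / (1.32e-05 * 2.55e-07)
rho = 3.387e+13 1/m^2


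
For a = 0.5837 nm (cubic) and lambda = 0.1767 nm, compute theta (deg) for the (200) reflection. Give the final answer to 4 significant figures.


d = a / sqrt(h^2+k^2+l^2)
d = 0.5837 / sqrt(4) = 0.29185 nm
lambda = 2*d*sin(theta)  =>  sin(theta) = lambda / (2*d)
sin(theta) = 0.1767 / (2 * 0.29185) = 0.302724
theta = 17.62 deg


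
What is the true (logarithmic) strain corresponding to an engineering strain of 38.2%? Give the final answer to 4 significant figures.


epsilon_true = ln(1 + epsilon_eng)
epsilon_true = ln(1 + 0.382)
epsilon_true = 0.3235


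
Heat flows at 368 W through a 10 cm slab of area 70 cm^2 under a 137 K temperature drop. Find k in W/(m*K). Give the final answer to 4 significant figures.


k = Q*L / (A*dT)
L = 0.1 m, A = 7e-03 m^2
k = 368 * 0.1 / (7e-03 * 137)
k = 38.37 W/(m*K)


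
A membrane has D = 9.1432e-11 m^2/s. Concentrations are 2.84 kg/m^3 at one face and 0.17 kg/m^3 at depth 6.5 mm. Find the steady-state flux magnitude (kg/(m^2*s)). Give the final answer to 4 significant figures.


J = -D * (dC/dx) = D * (C1 - C2) / dx
J = 9.1432e-11 * (2.84 - 0.17) / 6.5e-03
J = 3.756e-08 kg/(m^2*s)


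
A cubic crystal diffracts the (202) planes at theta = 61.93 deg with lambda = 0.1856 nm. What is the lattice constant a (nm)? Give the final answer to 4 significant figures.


d = lambda / (2*sin(theta))
d = 0.1856 / (2*sin(61.93 deg))
d = 0.105171 nm
a = d * sqrt(h^2+k^2+l^2) = 0.105171 * sqrt(8)
a = 0.2975 nm


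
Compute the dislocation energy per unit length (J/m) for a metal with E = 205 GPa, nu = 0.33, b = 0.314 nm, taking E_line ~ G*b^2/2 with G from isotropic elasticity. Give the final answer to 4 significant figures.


Step 1: G = E / (2*(1+nu))
G = 205 / (2*(1+0.33)) = 77.0677 GPa = 7.70677e+10 Pa
Step 2: E_line = G*b^2/2
b = 0.314 nm = 3.14e-10 m
E_line = 0.5 * 7.70677e+10 * (3.14e-10)^2 = 3.799e-09 J/m


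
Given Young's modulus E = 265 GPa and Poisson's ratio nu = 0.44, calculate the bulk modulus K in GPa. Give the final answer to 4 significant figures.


K = E / (3*(1-2*nu))
K = 265 / (3*(1-2*0.44))
K = 736.1 GPa


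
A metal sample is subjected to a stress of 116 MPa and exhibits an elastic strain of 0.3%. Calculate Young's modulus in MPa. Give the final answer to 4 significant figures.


E = sigma / epsilon
epsilon = 0.3% = 3e-03
E = 116 / 3e-03
E = 38670 MPa


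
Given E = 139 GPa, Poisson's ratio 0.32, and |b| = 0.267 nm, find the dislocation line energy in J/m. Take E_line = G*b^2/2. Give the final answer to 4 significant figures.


Step 1: G = E / (2*(1+nu))
G = 139 / (2*(1+0.32)) = 52.6515 GPa = 5.26515e+10 Pa
Step 2: E_line = G*b^2/2
b = 0.267 nm = 2.67e-10 m
E_line = 0.5 * 5.26515e+10 * (2.67e-10)^2 = 1.877e-09 J/m


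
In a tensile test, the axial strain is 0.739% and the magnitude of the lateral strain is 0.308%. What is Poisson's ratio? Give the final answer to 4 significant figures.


nu = -epsilon_lat / epsilon_axial
Lateral strain is contraction (negative), so using magnitudes:
nu = 0.308 / 0.739
nu = 0.4168


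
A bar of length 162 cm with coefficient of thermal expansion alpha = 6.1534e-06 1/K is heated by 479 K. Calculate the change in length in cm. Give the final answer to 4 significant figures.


dL = L0 * alpha * dT
dL = 162 * 6.1534e-06 * 479
dL = 0.4775 cm


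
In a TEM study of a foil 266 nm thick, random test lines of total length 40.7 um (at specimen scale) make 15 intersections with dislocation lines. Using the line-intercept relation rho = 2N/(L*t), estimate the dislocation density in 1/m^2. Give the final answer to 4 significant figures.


rho = 2N / (L * t)
L = 40.7 um = 4.07e-05 m, t = 266 nm = 2.66e-07 m
rho = 2 * 15 / (4.07e-05 * 2.66e-07)
rho = 2.771e+12 1/m^2


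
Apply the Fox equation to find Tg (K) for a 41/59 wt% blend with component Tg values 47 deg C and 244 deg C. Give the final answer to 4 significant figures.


1/Tg = w1/Tg1 + w2/Tg2 (in Kelvin)
Tg1 = 320.15 K, Tg2 = 517.15 K
1/Tg = 0.41/320.15 + 0.59/517.15
Tg = 413 K


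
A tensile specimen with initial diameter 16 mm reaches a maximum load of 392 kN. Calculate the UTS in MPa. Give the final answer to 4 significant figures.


A0 = pi*(d/2)^2 = pi*(16/2)^2 = 201.062 mm^2
UTS = F_max / A0 = 392*1000 / 201.062
UTS = 1950 MPa


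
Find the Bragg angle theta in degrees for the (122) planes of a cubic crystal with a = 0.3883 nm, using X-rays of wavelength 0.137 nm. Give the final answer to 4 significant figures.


d = a / sqrt(h^2+k^2+l^2)
d = 0.3883 / sqrt(9) = 0.129433 nm
lambda = 2*d*sin(theta)  =>  sin(theta) = lambda / (2*d)
sin(theta) = 0.137 / (2 * 0.129433) = 0.52923
theta = 31.95 deg


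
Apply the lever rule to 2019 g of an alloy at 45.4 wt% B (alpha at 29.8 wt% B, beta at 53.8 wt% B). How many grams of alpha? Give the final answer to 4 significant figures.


f_alpha = (C_beta - C0) / (C_beta - C_alpha)
f_alpha = (53.8 - 45.4) / (53.8 - 29.8) = 0.35
m_alpha = f_alpha * m_total = 0.35 * 2019 = 706.7 g


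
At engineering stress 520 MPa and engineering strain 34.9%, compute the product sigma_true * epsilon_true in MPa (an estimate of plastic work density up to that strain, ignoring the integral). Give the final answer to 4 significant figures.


sigma_true = sigma_eng * (1 + epsilon_eng)
sigma_true = 520 * (1 + 0.349) = 701.48 MPa
epsilon_true = ln(1 + epsilon_eng)
epsilon_true = ln(1 + 0.349) = 0.299364
sigma_true * epsilon_true = 701.48 * 0.299364 = 210 MPa


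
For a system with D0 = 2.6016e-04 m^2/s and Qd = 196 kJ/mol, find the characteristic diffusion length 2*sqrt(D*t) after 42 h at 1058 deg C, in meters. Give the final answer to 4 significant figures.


Step 1: D = D0 * exp(-Qd/(R*T))
T = 1331.15 K
D = 2.6016e-04 * exp(-196e3 / (8.314 * 1331.15)) = 5.29513e-12 m^2/s
Step 2: L = 2*sqrt(D*t)
t = 42 h = 151200 s
L = 2*sqrt(5.29513e-12 * 151200) = 1.79e-03 m


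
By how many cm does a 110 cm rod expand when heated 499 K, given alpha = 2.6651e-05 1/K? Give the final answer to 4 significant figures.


dL = L0 * alpha * dT
dL = 110 * 2.6651e-05 * 499
dL = 1.463 cm


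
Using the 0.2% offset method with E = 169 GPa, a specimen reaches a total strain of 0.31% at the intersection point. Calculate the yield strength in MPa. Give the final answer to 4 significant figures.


Offset strain = 0.002
Elastic strain at yield = total_strain - offset = 3.1e-03 - 0.002 = 1.1e-03
sigma_y = E * elastic_strain = 169000 * 1.1e-03
sigma_y = 185.9 MPa


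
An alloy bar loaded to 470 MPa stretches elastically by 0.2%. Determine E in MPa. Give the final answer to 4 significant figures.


E = sigma / epsilon
epsilon = 0.2% = 2e-03
E = 470 / 2e-03
E = 235000 MPa


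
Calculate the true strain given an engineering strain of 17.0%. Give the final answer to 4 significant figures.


epsilon_true = ln(1 + epsilon_eng)
epsilon_true = ln(1 + 0.17)
epsilon_true = 0.157


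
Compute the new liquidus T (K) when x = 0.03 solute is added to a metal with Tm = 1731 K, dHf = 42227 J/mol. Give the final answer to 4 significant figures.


dT = R*Tm^2*x / dHf
dT = 8.314 * 1731^2 * 0.03 / 42227
dT = 17.6984 K
T_new = 1731 - 17.6984 = 1713 K


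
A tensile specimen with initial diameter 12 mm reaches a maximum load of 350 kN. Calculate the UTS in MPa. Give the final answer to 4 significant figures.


A0 = pi*(d/2)^2 = pi*(12/2)^2 = 113.097 mm^2
UTS = F_max / A0 = 350*1000 / 113.097
UTS = 3095 MPa


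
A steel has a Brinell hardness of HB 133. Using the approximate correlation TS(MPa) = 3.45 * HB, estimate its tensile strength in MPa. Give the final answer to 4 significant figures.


TS (MPa) = 3.45 * HB
TS = 3.45 * 133
TS = 458.9 MPa


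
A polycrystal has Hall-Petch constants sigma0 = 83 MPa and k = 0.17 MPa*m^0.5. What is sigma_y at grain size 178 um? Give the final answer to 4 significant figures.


sigma_y = sigma0 + k / sqrt(d)
d = 178 um = 1.78e-04 m
sigma_y = 83 + 0.17 / sqrt(1.78e-04)
sigma_y = 95.74 MPa


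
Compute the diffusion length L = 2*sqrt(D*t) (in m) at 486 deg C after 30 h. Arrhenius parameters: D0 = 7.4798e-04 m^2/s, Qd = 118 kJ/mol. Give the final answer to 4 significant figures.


Step 1: D = D0 * exp(-Qd/(R*T))
T = 759.15 K
D = 7.4798e-04 * exp(-118e3 / (8.314 * 759.15)) = 5.68069e-12 m^2/s
Step 2: L = 2*sqrt(D*t)
t = 30 h = 108000 s
L = 2*sqrt(5.68069e-12 * 108000) = 1.567e-03 m


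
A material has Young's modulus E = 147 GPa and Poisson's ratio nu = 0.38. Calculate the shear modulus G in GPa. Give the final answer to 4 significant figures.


G = E / (2*(1+nu))
G = 147 / (2*(1+0.38))
G = 53.26 GPa


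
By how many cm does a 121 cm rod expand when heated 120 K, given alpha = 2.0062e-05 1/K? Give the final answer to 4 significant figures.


dL = L0 * alpha * dT
dL = 121 * 2.0062e-05 * 120
dL = 0.2913 cm


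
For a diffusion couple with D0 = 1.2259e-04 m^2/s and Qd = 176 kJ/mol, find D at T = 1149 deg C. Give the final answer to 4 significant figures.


D = D0 * exp(-Qd / (R*T))
T = 1422.15 K
D = 1.2259e-04 * exp(-176e3 / (8.314 * 1422.15))
D = 4.206e-11 m^2/s


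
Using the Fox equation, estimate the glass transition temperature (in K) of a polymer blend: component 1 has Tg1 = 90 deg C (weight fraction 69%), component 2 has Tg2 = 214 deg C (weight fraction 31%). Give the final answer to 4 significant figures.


1/Tg = w1/Tg1 + w2/Tg2 (in Kelvin)
Tg1 = 363.15 K, Tg2 = 487.15 K
1/Tg = 0.69/363.15 + 0.31/487.15
Tg = 394.3 K


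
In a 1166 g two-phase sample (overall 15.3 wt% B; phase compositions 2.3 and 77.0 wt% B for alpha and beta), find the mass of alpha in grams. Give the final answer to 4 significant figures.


f_alpha = (C_beta - C0) / (C_beta - C_alpha)
f_alpha = (77.0 - 15.3) / (77.0 - 2.3) = 0.825971
m_alpha = f_alpha * m_total = 0.825971 * 1166 = 963.1 g


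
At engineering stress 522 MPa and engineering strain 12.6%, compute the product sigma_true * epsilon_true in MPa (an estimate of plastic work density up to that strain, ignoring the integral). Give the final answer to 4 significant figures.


sigma_true = sigma_eng * (1 + epsilon_eng)
sigma_true = 522 * (1 + 0.126) = 587.772 MPa
epsilon_true = ln(1 + epsilon_eng)
epsilon_true = ln(1 + 0.126) = 0.118672
sigma_true * epsilon_true = 587.772 * 0.118672 = 69.75 MPa


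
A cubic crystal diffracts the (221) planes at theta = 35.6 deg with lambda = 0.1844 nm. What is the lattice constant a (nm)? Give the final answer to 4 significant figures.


d = lambda / (2*sin(theta))
d = 0.1844 / (2*sin(35.6 deg))
d = 0.158386 nm
a = d * sqrt(h^2+k^2+l^2) = 0.158386 * sqrt(9)
a = 0.4752 nm


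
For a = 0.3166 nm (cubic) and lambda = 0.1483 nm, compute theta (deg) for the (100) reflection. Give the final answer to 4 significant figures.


d = a / sqrt(h^2+k^2+l^2)
d = 0.3166 / sqrt(1) = 0.3166 nm
lambda = 2*d*sin(theta)  =>  sin(theta) = lambda / (2*d)
sin(theta) = 0.1483 / (2 * 0.3166) = 0.234207
theta = 13.54 deg


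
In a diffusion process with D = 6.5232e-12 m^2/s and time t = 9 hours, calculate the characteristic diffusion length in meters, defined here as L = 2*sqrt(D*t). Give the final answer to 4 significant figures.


t = 9 hr = 32400 s
Diffusion length = 2*sqrt(D*t)
= 2*sqrt(6.5232e-12 * 32400)
= 9.195e-04 m


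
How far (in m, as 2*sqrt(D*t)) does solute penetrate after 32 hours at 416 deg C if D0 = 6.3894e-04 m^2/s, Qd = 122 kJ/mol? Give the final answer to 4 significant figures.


Step 1: D = D0 * exp(-Qd/(R*T))
T = 689.15 K
D = 6.3894e-04 * exp(-122e3 / (8.314 * 689.15)) = 3.61447e-13 m^2/s
Step 2: L = 2*sqrt(D*t)
t = 32 h = 115200 s
L = 2*sqrt(3.61447e-13 * 115200) = 4.081e-04 m


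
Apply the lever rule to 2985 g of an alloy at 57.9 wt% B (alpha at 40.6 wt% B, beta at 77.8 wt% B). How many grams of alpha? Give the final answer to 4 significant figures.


f_alpha = (C_beta - C0) / (C_beta - C_alpha)
f_alpha = (77.8 - 57.9) / (77.8 - 40.6) = 0.534946
m_alpha = f_alpha * m_total = 0.534946 * 2985 = 1597 g


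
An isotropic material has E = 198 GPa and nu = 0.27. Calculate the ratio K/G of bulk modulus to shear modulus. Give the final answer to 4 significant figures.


G = E / (2*(1+nu))
G = 198 / (2*(1+0.27)) = 77.9528 GPa
K = E / (3*(1-2*nu))
K = 198 / (3*(1-2*0.27)) = 143.478 GPa
K/G = 143.478 / 77.9528 = 1.841


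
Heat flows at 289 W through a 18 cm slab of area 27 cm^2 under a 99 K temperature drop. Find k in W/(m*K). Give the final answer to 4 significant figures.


k = Q*L / (A*dT)
L = 0.18 m, A = 2.7e-03 m^2
k = 289 * 0.18 / (2.7e-03 * 99)
k = 194.6 W/(m*K)


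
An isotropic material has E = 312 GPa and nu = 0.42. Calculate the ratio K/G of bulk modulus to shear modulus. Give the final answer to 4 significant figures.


G = E / (2*(1+nu))
G = 312 / (2*(1+0.42)) = 109.859 GPa
K = E / (3*(1-2*nu))
K = 312 / (3*(1-2*0.42)) = 650 GPa
K/G = 650 / 109.859 = 5.917


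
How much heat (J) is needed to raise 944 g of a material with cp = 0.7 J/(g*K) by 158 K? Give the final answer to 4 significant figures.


Q = m * cp * dT
Q = 944 * 0.7 * 158
Q = 104400 J


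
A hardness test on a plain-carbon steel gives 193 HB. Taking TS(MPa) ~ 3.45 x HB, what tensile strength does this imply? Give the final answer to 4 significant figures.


TS (MPa) = 3.45 * HB
TS = 3.45 * 193
TS = 665.9 MPa


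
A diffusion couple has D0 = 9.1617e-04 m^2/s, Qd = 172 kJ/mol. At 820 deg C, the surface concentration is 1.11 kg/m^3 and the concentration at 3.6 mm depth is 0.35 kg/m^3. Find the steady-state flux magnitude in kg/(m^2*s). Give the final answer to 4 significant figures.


Step 1: D = D0 * exp(-Qd/(R*T))
T = 820 + 273.15 = 1093.15 K
D = 9.1617e-04 * exp(-172e3 / (8.314 * 1093.15)) = 5.53223e-12 m^2/s
Step 2: J = D * (C1 - C2) / dx
J = 5.53223e-12 * (1.11 - 0.35) / 3.6e-03
J = 1.168e-09 kg/(m^2*s)


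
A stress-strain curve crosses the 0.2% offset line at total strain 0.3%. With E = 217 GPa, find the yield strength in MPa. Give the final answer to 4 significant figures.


Offset strain = 0.002
Elastic strain at yield = total_strain - offset = 3e-03 - 0.002 = 1e-03
sigma_y = E * elastic_strain = 217000 * 1e-03
sigma_y = 217 MPa


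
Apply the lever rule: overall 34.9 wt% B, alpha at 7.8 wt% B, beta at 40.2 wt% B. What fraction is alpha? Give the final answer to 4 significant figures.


f_alpha = (C_beta - C0) / (C_beta - C_alpha)
f_alpha = (40.2 - 34.9) / (40.2 - 7.8)
f_alpha = 0.1636


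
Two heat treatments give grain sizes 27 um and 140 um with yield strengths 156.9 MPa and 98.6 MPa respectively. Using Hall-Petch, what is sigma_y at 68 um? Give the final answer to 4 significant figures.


sigma_y = sigma0 + k / sqrt(d)
1/sqrt(d1) = 1/sqrt(2.7e-05) = 192.45;  1/sqrt(d2) = 84.5154
k = (sigma1 - sigma2) / (1/sqrt(d1) - 1/sqrt(d2)) = (156.9 - 98.6) / (192.45 - 84.5154) = 0.540142 MPa*m^0.5
sigma0 = sigma1 - k/sqrt(d1) = 156.9 - 0.540142*192.45 = 52.9497 MPa
sigma_y(d3) = 52.9497 + 0.540142 / sqrt(6.8e-05) = 118.5 MPa


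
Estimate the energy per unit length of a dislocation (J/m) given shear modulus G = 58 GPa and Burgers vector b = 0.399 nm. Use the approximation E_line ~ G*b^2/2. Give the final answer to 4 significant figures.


E = G*b^2/2
b = 0.399 nm = 3.99e-10 m
G = 58 GPa = 5.8e+10 Pa
E = 0.5 * 5.8e+10 * (3.99e-10)^2
E = 4.617e-09 J/m


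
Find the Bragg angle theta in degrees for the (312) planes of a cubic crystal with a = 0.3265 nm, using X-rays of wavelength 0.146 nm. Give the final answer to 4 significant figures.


d = a / sqrt(h^2+k^2+l^2)
d = 0.3265 / sqrt(14) = 0.0872608 nm
lambda = 2*d*sin(theta)  =>  sin(theta) = lambda / (2*d)
sin(theta) = 0.146 / (2 * 0.0872608) = 0.836573
theta = 56.78 deg


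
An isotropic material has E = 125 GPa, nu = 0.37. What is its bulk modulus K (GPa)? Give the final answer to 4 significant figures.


K = E / (3*(1-2*nu))
K = 125 / (3*(1-2*0.37))
K = 160.3 GPa


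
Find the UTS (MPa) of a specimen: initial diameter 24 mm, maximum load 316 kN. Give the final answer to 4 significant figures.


A0 = pi*(d/2)^2 = pi*(24/2)^2 = 452.389 mm^2
UTS = F_max / A0 = 316*1000 / 452.389
UTS = 698.5 MPa


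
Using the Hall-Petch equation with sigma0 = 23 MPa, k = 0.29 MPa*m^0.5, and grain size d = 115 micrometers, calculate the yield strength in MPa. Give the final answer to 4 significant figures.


sigma_y = sigma0 + k / sqrt(d)
d = 115 um = 1.15e-04 m
sigma_y = 23 + 0.29 / sqrt(1.15e-04)
sigma_y = 50.04 MPa


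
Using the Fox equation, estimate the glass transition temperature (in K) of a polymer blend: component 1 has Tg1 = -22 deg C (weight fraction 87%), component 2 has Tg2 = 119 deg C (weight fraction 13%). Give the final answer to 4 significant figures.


1/Tg = w1/Tg1 + w2/Tg2 (in Kelvin)
Tg1 = 251.15 K, Tg2 = 392.15 K
1/Tg = 0.87/251.15 + 0.13/392.15
Tg = 263.5 K


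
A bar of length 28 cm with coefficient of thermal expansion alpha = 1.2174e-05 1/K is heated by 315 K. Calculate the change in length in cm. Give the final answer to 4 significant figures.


dL = L0 * alpha * dT
dL = 28 * 1.2174e-05 * 315
dL = 0.1074 cm


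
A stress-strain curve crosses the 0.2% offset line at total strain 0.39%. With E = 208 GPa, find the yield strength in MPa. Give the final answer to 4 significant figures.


Offset strain = 0.002
Elastic strain at yield = total_strain - offset = 3.9e-03 - 0.002 = 1.9e-03
sigma_y = E * elastic_strain = 208000 * 1.9e-03
sigma_y = 395.2 MPa


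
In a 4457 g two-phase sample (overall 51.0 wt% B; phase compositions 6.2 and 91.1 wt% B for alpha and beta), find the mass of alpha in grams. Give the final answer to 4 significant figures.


f_alpha = (C_beta - C0) / (C_beta - C_alpha)
f_alpha = (91.1 - 51.0) / (91.1 - 6.2) = 0.47232
m_alpha = f_alpha * m_total = 0.47232 * 4457 = 2105 g


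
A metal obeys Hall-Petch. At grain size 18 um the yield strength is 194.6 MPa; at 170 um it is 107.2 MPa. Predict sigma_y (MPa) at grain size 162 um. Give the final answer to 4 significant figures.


sigma_y = sigma0 + k / sqrt(d)
1/sqrt(d1) = 1/sqrt(1.8e-05) = 235.702;  1/sqrt(d2) = 76.6965
k = (sigma1 - sigma2) / (1/sqrt(d1) - 1/sqrt(d2)) = (194.6 - 107.2) / (235.702 - 76.6965) = 0.549666 MPa*m^0.5
sigma0 = sigma1 - k/sqrt(d1) = 194.6 - 0.549666*235.702 = 65.0426 MPa
sigma_y(d3) = 65.0426 + 0.549666 / sqrt(1.62e-04) = 108.2 MPa


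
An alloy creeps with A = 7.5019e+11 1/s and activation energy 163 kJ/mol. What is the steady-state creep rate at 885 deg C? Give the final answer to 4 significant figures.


rate = A * exp(-Q / (R*T))
T = 885 + 273.15 = 1158.15 K
rate = 7.5019e+11 * exp(-163e3 / (8.314 * 1158.15))
rate = 33370 1/s


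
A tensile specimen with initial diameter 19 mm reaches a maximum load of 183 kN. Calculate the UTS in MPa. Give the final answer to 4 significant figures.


A0 = pi*(d/2)^2 = pi*(19/2)^2 = 283.529 mm^2
UTS = F_max / A0 = 183*1000 / 283.529
UTS = 645.4 MPa


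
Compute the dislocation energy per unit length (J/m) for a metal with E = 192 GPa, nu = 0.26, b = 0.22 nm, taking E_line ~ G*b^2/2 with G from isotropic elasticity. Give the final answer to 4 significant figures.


Step 1: G = E / (2*(1+nu))
G = 192 / (2*(1+0.26)) = 76.1905 GPa = 7.61905e+10 Pa
Step 2: E_line = G*b^2/2
b = 0.22 nm = 2.2e-10 m
E_line = 0.5 * 7.61905e+10 * (2.2e-10)^2 = 1.844e-09 J/m


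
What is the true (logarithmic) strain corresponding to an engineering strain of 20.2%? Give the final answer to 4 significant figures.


epsilon_true = ln(1 + epsilon_eng)
epsilon_true = ln(1 + 0.202)
epsilon_true = 0.184


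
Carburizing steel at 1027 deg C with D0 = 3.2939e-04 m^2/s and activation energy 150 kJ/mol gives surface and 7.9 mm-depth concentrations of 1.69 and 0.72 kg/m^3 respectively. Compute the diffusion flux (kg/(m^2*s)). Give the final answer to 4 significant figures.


Step 1: D = D0 * exp(-Qd/(R*T))
T = 1027 + 273.15 = 1300.15 K
D = 3.2939e-04 * exp(-150e3 / (8.314 * 1300.15)) = 3.09823e-10 m^2/s
Step 2: J = D * (C1 - C2) / dx
J = 3.09823e-10 * (1.69 - 0.72) / 7.9e-03
J = 3.804e-08 kg/(m^2*s)


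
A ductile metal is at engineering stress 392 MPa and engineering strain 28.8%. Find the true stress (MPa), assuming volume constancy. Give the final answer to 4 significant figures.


sigma_true = sigma_eng * (1 + epsilon_eng)
sigma_true = 392 * (1 + 0.288)
sigma_true = 504.9 MPa


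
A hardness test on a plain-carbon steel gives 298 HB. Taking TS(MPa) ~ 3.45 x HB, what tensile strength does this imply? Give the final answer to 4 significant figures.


TS (MPa) = 3.45 * HB
TS = 3.45 * 298
TS = 1028 MPa


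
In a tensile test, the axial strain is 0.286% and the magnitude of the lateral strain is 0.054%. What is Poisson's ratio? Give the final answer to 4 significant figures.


nu = -epsilon_lat / epsilon_axial
Lateral strain is contraction (negative), so using magnitudes:
nu = 0.054 / 0.286
nu = 0.1888


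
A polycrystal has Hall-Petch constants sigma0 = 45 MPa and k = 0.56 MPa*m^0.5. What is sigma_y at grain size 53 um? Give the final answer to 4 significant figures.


sigma_y = sigma0 + k / sqrt(d)
d = 53 um = 5.3e-05 m
sigma_y = 45 + 0.56 / sqrt(5.3e-05)
sigma_y = 121.9 MPa


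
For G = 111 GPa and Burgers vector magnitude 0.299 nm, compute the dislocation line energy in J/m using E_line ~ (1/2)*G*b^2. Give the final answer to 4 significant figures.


E = G*b^2/2
b = 0.299 nm = 2.99e-10 m
G = 111 GPa = 1.11e+11 Pa
E = 0.5 * 1.11e+11 * (2.99e-10)^2
E = 4.962e-09 J/m


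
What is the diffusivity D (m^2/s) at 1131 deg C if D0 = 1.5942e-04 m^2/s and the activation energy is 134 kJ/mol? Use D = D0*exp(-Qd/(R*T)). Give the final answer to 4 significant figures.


D = D0 * exp(-Qd / (R*T))
T = 1404.15 K
D = 1.5942e-04 * exp(-134e3 / (8.314 * 1404.15))
D = 1.65e-09 m^2/s


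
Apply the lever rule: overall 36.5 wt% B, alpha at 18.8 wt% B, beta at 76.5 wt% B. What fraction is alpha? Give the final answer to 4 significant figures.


f_alpha = (C_beta - C0) / (C_beta - C_alpha)
f_alpha = (76.5 - 36.5) / (76.5 - 18.8)
f_alpha = 0.6932


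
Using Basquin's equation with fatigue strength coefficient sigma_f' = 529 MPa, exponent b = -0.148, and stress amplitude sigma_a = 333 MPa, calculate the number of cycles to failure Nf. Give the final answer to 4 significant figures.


sigma_a = sigma_f' * (2*Nf)^b
2*Nf = (sigma_a / sigma_f')^(1/b)
2*Nf = (333 / 529)^(1/-0.148)
2*Nf = 22.8132
Nf = 11.41 cycles


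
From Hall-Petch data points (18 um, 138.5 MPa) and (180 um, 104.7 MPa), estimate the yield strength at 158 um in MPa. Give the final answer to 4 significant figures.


sigma_y = sigma0 + k / sqrt(d)
1/sqrt(d1) = 1/sqrt(1.8e-05) = 235.702;  1/sqrt(d2) = 74.5356
k = (sigma1 - sigma2) / (1/sqrt(d1) - 1/sqrt(d2)) = (138.5 - 104.7) / (235.702 - 74.5356) = 0.209721 MPa*m^0.5
sigma0 = sigma1 - k/sqrt(d1) = 138.5 - 0.209721*235.702 = 89.0683 MPa
sigma_y(d3) = 89.0683 + 0.209721 / sqrt(1.58e-04) = 105.8 MPa


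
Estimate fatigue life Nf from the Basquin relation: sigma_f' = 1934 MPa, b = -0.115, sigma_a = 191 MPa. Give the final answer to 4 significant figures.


sigma_a = sigma_f' * (2*Nf)^b
2*Nf = (sigma_a / sigma_f')^(1/b)
2*Nf = (191 / 1934)^(1/-0.115)
2*Nf = 5.53108e+08
Nf = 2.766e+08 cycles


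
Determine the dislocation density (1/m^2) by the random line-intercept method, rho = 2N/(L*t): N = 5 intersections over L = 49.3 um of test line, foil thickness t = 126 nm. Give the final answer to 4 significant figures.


rho = 2N / (L * t)
L = 49.3 um = 4.93e-05 m, t = 126 nm = 1.26e-07 m
rho = 2 * 5 / (4.93e-05 * 1.26e-07)
rho = 1.61e+12 1/m^2


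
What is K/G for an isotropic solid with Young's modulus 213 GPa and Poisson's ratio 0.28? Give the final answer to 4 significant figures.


G = E / (2*(1+nu))
G = 213 / (2*(1+0.28)) = 83.2031 GPa
K = E / (3*(1-2*nu))
K = 213 / (3*(1-2*0.28)) = 161.364 GPa
K/G = 161.364 / 83.2031 = 1.939


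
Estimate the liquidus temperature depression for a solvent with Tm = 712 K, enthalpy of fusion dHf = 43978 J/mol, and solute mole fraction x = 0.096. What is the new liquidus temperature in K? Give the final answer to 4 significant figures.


dT = R*Tm^2*x / dHf
dT = 8.314 * 712^2 * 0.096 / 43978
dT = 9.20038 K
T_new = 712 - 9.20038 = 702.8 K


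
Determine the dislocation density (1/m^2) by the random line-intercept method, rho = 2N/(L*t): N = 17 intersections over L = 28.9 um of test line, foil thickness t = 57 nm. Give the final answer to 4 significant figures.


rho = 2N / (L * t)
L = 28.9 um = 2.89e-05 m, t = 57 nm = 5.7e-08 m
rho = 2 * 17 / (2.89e-05 * 5.7e-08)
rho = 2.064e+13 1/m^2


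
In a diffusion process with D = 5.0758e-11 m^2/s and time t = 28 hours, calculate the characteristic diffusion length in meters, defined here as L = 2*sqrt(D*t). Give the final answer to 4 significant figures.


t = 28 hr = 100800 s
Diffusion length = 2*sqrt(D*t)
= 2*sqrt(5.0758e-11 * 100800)
= 4.524e-03 m


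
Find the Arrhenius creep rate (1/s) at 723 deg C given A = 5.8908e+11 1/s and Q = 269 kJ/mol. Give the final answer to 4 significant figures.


rate = A * exp(-Q / (R*T))
T = 723 + 273.15 = 996.15 K
rate = 5.8908e+11 * exp(-269e3 / (8.314 * 996.15))
rate = 4.616e-03 1/s


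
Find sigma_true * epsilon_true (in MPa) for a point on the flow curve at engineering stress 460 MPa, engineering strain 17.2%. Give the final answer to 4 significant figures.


sigma_true = sigma_eng * (1 + epsilon_eng)
sigma_true = 460 * (1 + 0.172) = 539.12 MPa
epsilon_true = ln(1 + epsilon_eng)
epsilon_true = ln(1 + 0.172) = 0.158712
sigma_true * epsilon_true = 539.12 * 0.158712 = 85.56 MPa


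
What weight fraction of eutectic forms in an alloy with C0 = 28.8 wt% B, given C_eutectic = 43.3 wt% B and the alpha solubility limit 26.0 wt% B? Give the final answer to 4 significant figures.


f_primary = (C_e - C0) / (C_e - C_alpha_max)
f_primary = (43.3 - 28.8) / (43.3 - 26.0)
f_primary = 0.83815
f_eutectic = 1 - 0.83815 = 0.1618


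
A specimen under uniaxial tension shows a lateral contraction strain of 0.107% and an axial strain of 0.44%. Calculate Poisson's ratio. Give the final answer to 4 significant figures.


nu = -epsilon_lat / epsilon_axial
Lateral strain is contraction (negative), so using magnitudes:
nu = 0.107 / 0.44
nu = 0.2432


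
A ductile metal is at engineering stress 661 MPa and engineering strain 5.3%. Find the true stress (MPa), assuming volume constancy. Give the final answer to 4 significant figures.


sigma_true = sigma_eng * (1 + epsilon_eng)
sigma_true = 661 * (1 + 0.053)
sigma_true = 696 MPa


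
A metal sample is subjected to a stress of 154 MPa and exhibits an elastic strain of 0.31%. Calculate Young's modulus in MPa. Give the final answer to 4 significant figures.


E = sigma / epsilon
epsilon = 0.31% = 3.1e-03
E = 154 / 3.1e-03
E = 49680 MPa


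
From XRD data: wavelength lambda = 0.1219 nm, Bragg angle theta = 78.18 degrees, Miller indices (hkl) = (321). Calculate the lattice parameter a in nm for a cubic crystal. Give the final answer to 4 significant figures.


d = lambda / (2*sin(theta))
d = 0.1219 / (2*sin(78.18 deg))
d = 0.0622704 nm
a = d * sqrt(h^2+k^2+l^2) = 0.0622704 * sqrt(14)
a = 0.233 nm


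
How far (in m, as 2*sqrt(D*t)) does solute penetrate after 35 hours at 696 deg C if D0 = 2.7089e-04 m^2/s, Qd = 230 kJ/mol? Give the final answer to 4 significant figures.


Step 1: D = D0 * exp(-Qd/(R*T))
T = 969.15 K
D = 2.7089e-04 * exp(-230e3 / (8.314 * 969.15)) = 1.0863e-16 m^2/s
Step 2: L = 2*sqrt(D*t)
t = 35 h = 126000 s
L = 2*sqrt(1.0863e-16 * 126000) = 7.399e-06 m


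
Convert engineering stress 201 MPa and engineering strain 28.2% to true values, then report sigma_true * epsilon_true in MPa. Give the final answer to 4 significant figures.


sigma_true = sigma_eng * (1 + epsilon_eng)
sigma_true = 201 * (1 + 0.282) = 257.682 MPa
epsilon_true = ln(1 + epsilon_eng)
epsilon_true = ln(1 + 0.282) = 0.248421
sigma_true * epsilon_true = 257.682 * 0.248421 = 64.01 MPa


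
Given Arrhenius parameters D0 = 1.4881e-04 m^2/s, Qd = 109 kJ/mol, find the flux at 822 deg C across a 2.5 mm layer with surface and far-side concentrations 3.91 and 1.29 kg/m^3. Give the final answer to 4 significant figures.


Step 1: D = D0 * exp(-Qd/(R*T))
T = 822 + 273.15 = 1095.15 K
D = 1.4881e-04 * exp(-109e3 / (8.314 * 1095.15)) = 9.40901e-10 m^2/s
Step 2: J = D * (C1 - C2) / dx
J = 9.40901e-10 * (3.91 - 1.29) / 2.5e-03
J = 9.861e-07 kg/(m^2*s)


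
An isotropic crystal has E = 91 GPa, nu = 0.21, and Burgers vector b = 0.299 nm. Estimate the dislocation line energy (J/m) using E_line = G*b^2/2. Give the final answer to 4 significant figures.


Step 1: G = E / (2*(1+nu))
G = 91 / (2*(1+0.21)) = 37.6033 GPa = 3.76033e+10 Pa
Step 2: E_line = G*b^2/2
b = 0.299 nm = 2.99e-10 m
E_line = 0.5 * 3.76033e+10 * (2.99e-10)^2 = 1.681e-09 J/m


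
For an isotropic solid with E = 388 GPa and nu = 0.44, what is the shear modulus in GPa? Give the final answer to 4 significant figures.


G = E / (2*(1+nu))
G = 388 / (2*(1+0.44))
G = 134.7 GPa


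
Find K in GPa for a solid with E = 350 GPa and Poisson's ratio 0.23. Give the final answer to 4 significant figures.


K = E / (3*(1-2*nu))
K = 350 / (3*(1-2*0.23))
K = 216 GPa


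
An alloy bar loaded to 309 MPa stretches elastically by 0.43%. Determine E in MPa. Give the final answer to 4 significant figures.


E = sigma / epsilon
epsilon = 0.43% = 4.3e-03
E = 309 / 4.3e-03
E = 71860 MPa


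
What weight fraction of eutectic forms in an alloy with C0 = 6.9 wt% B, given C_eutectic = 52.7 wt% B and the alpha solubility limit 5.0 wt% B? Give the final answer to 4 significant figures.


f_primary = (C_e - C0) / (C_e - C_alpha_max)
f_primary = (52.7 - 6.9) / (52.7 - 5.0)
f_primary = 0.960168
f_eutectic = 1 - 0.960168 = 0.03983


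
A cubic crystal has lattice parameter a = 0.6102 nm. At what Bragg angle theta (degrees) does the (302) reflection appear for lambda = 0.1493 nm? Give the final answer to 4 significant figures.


d = a / sqrt(h^2+k^2+l^2)
d = 0.6102 / sqrt(13) = 0.169239 nm
lambda = 2*d*sin(theta)  =>  sin(theta) = lambda / (2*d)
sin(theta) = 0.1493 / (2 * 0.169239) = 0.441092
theta = 26.17 deg


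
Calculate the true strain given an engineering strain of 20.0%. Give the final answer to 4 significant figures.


epsilon_true = ln(1 + epsilon_eng)
epsilon_true = ln(1 + 0.2)
epsilon_true = 0.1823


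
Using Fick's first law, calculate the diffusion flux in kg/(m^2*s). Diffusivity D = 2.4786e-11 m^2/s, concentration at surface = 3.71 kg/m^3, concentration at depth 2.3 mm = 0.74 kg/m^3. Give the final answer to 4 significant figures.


J = -D * (dC/dx) = D * (C1 - C2) / dx
J = 2.4786e-11 * (3.71 - 0.74) / 2.3e-03
J = 3.201e-08 kg/(m^2*s)


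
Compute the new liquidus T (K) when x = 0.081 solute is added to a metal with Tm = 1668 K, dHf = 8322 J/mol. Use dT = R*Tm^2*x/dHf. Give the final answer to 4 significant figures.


dT = R*Tm^2*x / dHf
dT = 8.314 * 1668^2 * 0.081 / 8322
dT = 225.144 K
T_new = 1668 - 225.144 = 1443 K


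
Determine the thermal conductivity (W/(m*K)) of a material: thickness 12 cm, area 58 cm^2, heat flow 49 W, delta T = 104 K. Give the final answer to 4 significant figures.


k = Q*L / (A*dT)
L = 0.12 m, A = 5.8e-03 m^2
k = 49 * 0.12 / (5.8e-03 * 104)
k = 9.748 W/(m*K)


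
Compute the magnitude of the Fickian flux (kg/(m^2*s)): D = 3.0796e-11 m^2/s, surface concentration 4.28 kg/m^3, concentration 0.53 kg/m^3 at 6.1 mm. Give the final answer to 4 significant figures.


J = -D * (dC/dx) = D * (C1 - C2) / dx
J = 3.0796e-11 * (4.28 - 0.53) / 6.1e-03
J = 1.893e-08 kg/(m^2*s)


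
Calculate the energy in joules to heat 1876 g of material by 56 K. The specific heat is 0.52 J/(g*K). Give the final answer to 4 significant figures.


Q = m * cp * dT
Q = 1876 * 0.52 * 56
Q = 54630 J


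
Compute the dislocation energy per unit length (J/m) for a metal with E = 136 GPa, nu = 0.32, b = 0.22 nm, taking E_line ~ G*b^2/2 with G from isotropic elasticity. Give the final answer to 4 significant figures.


Step 1: G = E / (2*(1+nu))
G = 136 / (2*(1+0.32)) = 51.5152 GPa = 5.15152e+10 Pa
Step 2: E_line = G*b^2/2
b = 0.22 nm = 2.2e-10 m
E_line = 0.5 * 5.15152e+10 * (2.2e-10)^2 = 1.247e-09 J/m


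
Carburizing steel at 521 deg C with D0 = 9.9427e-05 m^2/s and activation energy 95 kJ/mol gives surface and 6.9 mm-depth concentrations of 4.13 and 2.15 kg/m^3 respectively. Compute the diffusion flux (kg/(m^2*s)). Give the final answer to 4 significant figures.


Step 1: D = D0 * exp(-Qd/(R*T))
T = 521 + 273.15 = 794.15 K
D = 9.9427e-05 * exp(-95e3 / (8.314 * 794.15)) = 5.6069e-11 m^2/s
Step 2: J = D * (C1 - C2) / dx
J = 5.6069e-11 * (4.13 - 2.15) / 6.9e-03
J = 1.609e-08 kg/(m^2*s)


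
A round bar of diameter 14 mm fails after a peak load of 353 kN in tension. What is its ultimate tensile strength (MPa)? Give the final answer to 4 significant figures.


A0 = pi*(d/2)^2 = pi*(14/2)^2 = 153.938 mm^2
UTS = F_max / A0 = 353*1000 / 153.938
UTS = 2293 MPa


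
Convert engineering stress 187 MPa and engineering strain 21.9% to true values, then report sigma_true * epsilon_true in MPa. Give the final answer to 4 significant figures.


sigma_true = sigma_eng * (1 + epsilon_eng)
sigma_true = 187 * (1 + 0.219) = 227.953 MPa
epsilon_true = ln(1 + epsilon_eng)
epsilon_true = ln(1 + 0.219) = 0.198031
sigma_true * epsilon_true = 227.953 * 0.198031 = 45.14 MPa


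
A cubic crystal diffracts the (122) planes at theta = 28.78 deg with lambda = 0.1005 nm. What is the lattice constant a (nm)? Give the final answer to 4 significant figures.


d = lambda / (2*sin(theta))
d = 0.1005 / (2*sin(28.78 deg))
d = 0.104373 nm
a = d * sqrt(h^2+k^2+l^2) = 0.104373 * sqrt(9)
a = 0.3131 nm


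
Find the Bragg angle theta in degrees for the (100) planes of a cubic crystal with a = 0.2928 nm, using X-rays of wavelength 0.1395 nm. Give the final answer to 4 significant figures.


d = a / sqrt(h^2+k^2+l^2)
d = 0.2928 / sqrt(1) = 0.2928 nm
lambda = 2*d*sin(theta)  =>  sin(theta) = lambda / (2*d)
sin(theta) = 0.1395 / (2 * 0.2928) = 0.238217
theta = 13.78 deg


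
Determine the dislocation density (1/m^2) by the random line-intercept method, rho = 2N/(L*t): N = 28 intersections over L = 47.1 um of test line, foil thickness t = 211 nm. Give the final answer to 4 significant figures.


rho = 2N / (L * t)
L = 47.1 um = 4.71e-05 m, t = 211 nm = 2.11e-07 m
rho = 2 * 28 / (4.71e-05 * 2.11e-07)
rho = 5.635e+12 1/m^2


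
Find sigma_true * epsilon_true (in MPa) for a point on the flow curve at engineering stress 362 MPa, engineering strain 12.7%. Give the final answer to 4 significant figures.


sigma_true = sigma_eng * (1 + epsilon_eng)
sigma_true = 362 * (1 + 0.127) = 407.974 MPa
epsilon_true = ln(1 + epsilon_eng)
epsilon_true = ln(1 + 0.127) = 0.119559
sigma_true * epsilon_true = 407.974 * 0.119559 = 48.78 MPa


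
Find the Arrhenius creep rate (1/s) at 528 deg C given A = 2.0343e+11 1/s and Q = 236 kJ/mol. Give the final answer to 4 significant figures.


rate = A * exp(-Q / (R*T))
T = 528 + 273.15 = 801.15 K
rate = 2.0343e+11 * exp(-236e3 / (8.314 * 801.15))
rate = 8.332e-05 1/s


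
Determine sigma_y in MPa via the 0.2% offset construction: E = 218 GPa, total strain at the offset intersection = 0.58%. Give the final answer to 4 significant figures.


Offset strain = 0.002
Elastic strain at yield = total_strain - offset = 5.8e-03 - 0.002 = 3.8e-03
sigma_y = E * elastic_strain = 218000 * 3.8e-03
sigma_y = 828.4 MPa


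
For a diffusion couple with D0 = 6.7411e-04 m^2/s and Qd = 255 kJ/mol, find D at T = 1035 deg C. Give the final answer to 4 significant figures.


D = D0 * exp(-Qd / (R*T))
T = 1308.15 K
D = 6.7411e-04 * exp(-255e3 / (8.314 * 1308.15))
D = 4.428e-14 m^2/s


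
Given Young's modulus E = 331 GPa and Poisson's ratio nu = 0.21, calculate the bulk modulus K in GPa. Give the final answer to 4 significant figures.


K = E / (3*(1-2*nu))
K = 331 / (3*(1-2*0.21))
K = 190.2 GPa


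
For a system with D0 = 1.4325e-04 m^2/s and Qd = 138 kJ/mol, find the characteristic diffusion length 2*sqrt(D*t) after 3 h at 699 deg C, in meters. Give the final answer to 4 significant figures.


Step 1: D = D0 * exp(-Qd/(R*T))
T = 972.15 K
D = 1.4325e-04 * exp(-138e3 / (8.314 * 972.15)) = 5.50734e-12 m^2/s
Step 2: L = 2*sqrt(D*t)
t = 3 h = 10800 s
L = 2*sqrt(5.50734e-12 * 10800) = 4.878e-04 m


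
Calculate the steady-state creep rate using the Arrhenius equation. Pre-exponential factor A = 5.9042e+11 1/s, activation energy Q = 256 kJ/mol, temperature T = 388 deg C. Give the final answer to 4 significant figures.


rate = A * exp(-Q / (R*T))
T = 388 + 273.15 = 661.15 K
rate = 5.9042e+11 * exp(-256e3 / (8.314 * 661.15))
rate = 3.507e-09 1/s


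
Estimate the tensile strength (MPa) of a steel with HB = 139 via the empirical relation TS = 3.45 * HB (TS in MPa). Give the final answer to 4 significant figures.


TS (MPa) = 3.45 * HB
TS = 3.45 * 139
TS = 479.6 MPa


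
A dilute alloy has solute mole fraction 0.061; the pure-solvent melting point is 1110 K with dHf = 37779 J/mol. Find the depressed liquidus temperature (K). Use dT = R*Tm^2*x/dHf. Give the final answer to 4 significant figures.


dT = R*Tm^2*x / dHf
dT = 8.314 * 1110^2 * 0.061 / 37779
dT = 16.54 K
T_new = 1110 - 16.54 = 1093 K


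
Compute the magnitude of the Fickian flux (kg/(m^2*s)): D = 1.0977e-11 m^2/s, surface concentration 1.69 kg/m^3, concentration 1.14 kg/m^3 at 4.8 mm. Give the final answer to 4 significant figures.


J = -D * (dC/dx) = D * (C1 - C2) / dx
J = 1.0977e-11 * (1.69 - 1.14) / 4.8e-03
J = 1.258e-09 kg/(m^2*s)


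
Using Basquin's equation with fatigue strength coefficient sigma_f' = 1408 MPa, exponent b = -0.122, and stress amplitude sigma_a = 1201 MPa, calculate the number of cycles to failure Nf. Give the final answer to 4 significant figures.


sigma_a = sigma_f' * (2*Nf)^b
2*Nf = (sigma_a / sigma_f')^(1/b)
2*Nf = (1201 / 1408)^(1/-0.122)
2*Nf = 3.68182
Nf = 1.841 cycles


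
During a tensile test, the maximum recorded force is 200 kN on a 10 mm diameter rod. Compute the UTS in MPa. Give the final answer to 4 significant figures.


A0 = pi*(d/2)^2 = pi*(10/2)^2 = 78.5398 mm^2
UTS = F_max / A0 = 200*1000 / 78.5398
UTS = 2546 MPa


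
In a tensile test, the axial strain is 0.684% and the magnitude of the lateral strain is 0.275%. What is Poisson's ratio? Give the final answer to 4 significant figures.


nu = -epsilon_lat / epsilon_axial
Lateral strain is contraction (negative), so using magnitudes:
nu = 0.275 / 0.684
nu = 0.402


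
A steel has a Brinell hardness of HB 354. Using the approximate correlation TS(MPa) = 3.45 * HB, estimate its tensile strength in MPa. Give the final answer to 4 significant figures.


TS (MPa) = 3.45 * HB
TS = 3.45 * 354
TS = 1221 MPa


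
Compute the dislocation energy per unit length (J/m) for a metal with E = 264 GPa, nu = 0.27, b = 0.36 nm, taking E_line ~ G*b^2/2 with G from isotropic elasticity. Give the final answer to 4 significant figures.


Step 1: G = E / (2*(1+nu))
G = 264 / (2*(1+0.27)) = 103.937 GPa = 1.03937e+11 Pa
Step 2: E_line = G*b^2/2
b = 0.36 nm = 3.6e-10 m
E_line = 0.5 * 1.03937e+11 * (3.6e-10)^2 = 6.735e-09 J/m


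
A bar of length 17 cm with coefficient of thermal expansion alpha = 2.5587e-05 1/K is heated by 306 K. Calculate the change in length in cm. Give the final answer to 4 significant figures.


dL = L0 * alpha * dT
dL = 17 * 2.5587e-05 * 306
dL = 0.1331 cm
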